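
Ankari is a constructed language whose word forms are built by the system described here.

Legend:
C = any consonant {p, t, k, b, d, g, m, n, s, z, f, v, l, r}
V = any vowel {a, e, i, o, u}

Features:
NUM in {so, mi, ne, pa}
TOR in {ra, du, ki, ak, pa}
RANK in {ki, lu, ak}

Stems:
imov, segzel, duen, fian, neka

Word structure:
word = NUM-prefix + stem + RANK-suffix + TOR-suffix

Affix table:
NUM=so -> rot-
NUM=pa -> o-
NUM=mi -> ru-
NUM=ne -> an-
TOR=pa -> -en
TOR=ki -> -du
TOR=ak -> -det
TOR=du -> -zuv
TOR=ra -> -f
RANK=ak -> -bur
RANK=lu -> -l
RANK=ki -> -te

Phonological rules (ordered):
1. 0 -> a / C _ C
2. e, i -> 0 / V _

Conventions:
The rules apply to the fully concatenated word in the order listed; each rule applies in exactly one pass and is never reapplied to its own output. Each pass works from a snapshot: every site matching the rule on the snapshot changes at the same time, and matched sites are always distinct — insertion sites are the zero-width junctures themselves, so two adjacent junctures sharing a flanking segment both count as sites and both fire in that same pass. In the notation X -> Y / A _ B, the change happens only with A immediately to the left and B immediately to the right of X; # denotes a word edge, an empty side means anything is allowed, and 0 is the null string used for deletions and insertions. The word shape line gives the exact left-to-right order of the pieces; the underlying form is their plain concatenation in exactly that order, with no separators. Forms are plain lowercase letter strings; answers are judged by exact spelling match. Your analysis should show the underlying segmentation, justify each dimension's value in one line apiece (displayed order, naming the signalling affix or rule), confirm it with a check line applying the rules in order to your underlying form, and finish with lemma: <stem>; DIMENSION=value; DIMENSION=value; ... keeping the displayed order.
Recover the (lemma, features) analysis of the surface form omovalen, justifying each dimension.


underlying: o-imov-l-en
NUM=pa - signalled by the affix o-
TOR=pa - signalled by the affix -en
RANK=lu - signalled by the affix -l
check: oimovlen -> oimovalen -> omovalen
lemma: imov; NUM=pa; TOR=pa; RANK=lu


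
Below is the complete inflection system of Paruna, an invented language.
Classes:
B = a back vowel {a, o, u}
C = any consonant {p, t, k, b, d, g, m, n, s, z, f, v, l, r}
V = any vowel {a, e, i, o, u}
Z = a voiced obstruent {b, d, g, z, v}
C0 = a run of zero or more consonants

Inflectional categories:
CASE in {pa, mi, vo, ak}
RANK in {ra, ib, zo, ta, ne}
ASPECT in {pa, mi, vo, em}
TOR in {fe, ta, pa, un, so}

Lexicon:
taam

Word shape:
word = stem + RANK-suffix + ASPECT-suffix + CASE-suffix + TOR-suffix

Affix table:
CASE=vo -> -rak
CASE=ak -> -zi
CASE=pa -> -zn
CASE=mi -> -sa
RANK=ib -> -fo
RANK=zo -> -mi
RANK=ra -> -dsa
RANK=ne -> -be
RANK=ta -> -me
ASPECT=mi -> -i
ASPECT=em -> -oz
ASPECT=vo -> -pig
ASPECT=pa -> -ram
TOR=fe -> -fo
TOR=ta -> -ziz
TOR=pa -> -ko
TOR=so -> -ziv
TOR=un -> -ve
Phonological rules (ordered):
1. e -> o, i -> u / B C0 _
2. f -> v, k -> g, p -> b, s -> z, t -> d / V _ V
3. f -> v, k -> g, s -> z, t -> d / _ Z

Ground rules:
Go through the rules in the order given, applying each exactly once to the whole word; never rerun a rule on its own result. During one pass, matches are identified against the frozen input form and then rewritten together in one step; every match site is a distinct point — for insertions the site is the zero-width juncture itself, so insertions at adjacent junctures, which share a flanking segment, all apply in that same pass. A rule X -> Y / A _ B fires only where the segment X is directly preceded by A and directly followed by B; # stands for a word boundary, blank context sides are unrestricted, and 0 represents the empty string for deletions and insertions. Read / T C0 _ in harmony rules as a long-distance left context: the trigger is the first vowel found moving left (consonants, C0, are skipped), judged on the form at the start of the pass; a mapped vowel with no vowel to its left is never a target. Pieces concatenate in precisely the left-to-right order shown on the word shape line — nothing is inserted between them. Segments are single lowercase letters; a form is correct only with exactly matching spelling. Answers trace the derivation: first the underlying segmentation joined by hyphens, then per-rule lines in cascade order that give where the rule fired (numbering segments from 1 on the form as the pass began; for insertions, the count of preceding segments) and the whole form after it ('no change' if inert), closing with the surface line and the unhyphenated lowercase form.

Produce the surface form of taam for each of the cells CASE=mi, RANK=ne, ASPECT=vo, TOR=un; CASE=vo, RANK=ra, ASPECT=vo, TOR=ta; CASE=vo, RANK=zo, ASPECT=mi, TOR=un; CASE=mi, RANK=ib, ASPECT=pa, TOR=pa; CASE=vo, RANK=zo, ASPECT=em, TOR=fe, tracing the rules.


cell CASE=mi, RANK=ne, ASPECT=vo, TOR=un:
underlying: taam-be-pig-sa-ve
1. e -> o, i -> u / B C0 _: fires at position(s) 6, 13: taambopigsavo
2. f -> v, k -> g, p -> b, s -> z, t -> d / V _ V: fires at position(s) 7: taambobigsavo
3. f -> v, k -> g, s -> z, t -> d / _ Z: no change
surface: taambobigsavo

cell CASE=vo, RANK=ra, ASPECT=vo, TOR=ta:
underlying: taam-dsa-pig-rak-ziz
1. e -> o, i -> u / B C0 _: fires at position(s) 9, 15: taamdsapugrakzuz
2. f -> v, k -> g, p -> b, s -> z, t -> d / V _ V: fires at position(s) 8: taamdsabugrakzuz
3. f -> v, k -> g, s -> z, t -> d / _ Z: fires at position(s) 13: taamdsabugragzuz
surface: taamdsabugragzuz

cell CASE=vo, RANK=zo, ASPECT=mi, TOR=un:
underlying: taam-mi-i-rak-ve
1. e -> o, i -> u / B C0 _: fires at position(s) 6, 12: taammuirakvo
2. f -> v, k -> g, p -> b, s -> z, t -> d / V _ V: no change
3. f -> v, k -> g, s -> z, t -> d / _ Z: fires at position(s) 10: taammuiragvo
surface: taammuiragvo

cell CASE=mi, RANK=ib, ASPECT=pa, TOR=pa:
underlying: taam-fo-ram-sa-ko
1. e -> o, i -> u / B C0 _: no change
2. f -> v, k -> g, p -> b, s -> z, t -> d / V _ V: fires at position(s) 12: taamforamsago
3. f -> v, k -> g, s -> z, t -> d / _ Z: no change
surface: taamforamsago

cell CASE=vo, RANK=zo, ASPECT=em, TOR=fe:
underlying: taam-mi-oz-rak-fo
1. e -> o, i -> u / B C0 _: fires at position(s) 6: taammuozrakfo
2. f -> v, k -> g, p -> b, s -> z, t -> d / V _ V: no change
3. f -> v, k -> g, s -> z, t -> d / _ Z: no change
surface: taammuozrakfo


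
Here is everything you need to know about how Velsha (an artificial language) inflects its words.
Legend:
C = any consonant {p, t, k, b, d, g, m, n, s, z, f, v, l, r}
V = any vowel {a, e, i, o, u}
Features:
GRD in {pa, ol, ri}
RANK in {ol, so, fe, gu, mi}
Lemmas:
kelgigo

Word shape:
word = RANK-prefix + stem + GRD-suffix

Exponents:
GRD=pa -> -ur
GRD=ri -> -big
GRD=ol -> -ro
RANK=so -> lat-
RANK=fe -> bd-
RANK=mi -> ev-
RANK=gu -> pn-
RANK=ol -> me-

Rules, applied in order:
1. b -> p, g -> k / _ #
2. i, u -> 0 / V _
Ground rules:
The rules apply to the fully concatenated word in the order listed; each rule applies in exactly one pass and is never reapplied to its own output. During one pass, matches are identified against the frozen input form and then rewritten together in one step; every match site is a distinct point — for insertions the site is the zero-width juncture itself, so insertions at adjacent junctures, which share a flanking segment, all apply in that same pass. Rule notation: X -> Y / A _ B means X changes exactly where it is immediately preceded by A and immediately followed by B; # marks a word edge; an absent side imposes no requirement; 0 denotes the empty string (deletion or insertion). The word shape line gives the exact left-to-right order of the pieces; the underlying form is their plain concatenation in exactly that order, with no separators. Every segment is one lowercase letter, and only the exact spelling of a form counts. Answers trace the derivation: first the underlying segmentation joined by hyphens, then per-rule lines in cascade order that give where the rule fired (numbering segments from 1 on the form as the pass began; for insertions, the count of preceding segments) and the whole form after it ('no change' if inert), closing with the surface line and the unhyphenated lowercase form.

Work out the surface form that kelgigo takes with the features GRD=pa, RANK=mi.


underlying: ev-kelgigo-ur
1. b -> p, g -> k / _ #: no change
2. i, u -> 0 / V _: fires at position(s) 10: evkelgigor
surface: evkelgigor


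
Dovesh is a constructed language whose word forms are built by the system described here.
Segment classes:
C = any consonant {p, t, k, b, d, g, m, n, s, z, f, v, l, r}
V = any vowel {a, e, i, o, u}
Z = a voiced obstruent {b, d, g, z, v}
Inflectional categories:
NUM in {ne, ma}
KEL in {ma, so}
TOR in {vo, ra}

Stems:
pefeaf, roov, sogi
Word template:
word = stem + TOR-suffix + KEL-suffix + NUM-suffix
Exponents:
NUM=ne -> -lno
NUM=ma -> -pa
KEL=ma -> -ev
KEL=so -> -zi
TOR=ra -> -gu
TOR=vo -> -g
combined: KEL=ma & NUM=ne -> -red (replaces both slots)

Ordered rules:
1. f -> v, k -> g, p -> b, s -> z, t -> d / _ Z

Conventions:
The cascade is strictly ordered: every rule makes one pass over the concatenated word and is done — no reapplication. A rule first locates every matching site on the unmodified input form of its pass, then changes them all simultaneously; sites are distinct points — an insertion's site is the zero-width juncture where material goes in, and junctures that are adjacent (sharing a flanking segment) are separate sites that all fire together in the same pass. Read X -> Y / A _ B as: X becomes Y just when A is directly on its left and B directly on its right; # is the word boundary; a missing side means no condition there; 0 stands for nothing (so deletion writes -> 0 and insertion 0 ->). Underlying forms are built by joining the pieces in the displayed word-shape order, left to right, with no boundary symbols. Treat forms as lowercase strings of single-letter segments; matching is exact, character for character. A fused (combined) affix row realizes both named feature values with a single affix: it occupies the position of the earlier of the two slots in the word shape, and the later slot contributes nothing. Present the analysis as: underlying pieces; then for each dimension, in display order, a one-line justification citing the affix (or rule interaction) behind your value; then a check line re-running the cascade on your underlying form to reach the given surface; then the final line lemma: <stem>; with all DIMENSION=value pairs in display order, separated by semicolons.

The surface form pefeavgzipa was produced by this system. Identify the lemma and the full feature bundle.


underlying: pefeaf-g-zi-pa
NUM=ma - signalled by the affix -pa
KEL=so - signalled by the affix -zi
TOR=vo - signalled by the affix -g
check: pefeafgzipa -> pefeavgzipa
lemma: pefeaf; NUM=ma; KEL=so; TOR=vo


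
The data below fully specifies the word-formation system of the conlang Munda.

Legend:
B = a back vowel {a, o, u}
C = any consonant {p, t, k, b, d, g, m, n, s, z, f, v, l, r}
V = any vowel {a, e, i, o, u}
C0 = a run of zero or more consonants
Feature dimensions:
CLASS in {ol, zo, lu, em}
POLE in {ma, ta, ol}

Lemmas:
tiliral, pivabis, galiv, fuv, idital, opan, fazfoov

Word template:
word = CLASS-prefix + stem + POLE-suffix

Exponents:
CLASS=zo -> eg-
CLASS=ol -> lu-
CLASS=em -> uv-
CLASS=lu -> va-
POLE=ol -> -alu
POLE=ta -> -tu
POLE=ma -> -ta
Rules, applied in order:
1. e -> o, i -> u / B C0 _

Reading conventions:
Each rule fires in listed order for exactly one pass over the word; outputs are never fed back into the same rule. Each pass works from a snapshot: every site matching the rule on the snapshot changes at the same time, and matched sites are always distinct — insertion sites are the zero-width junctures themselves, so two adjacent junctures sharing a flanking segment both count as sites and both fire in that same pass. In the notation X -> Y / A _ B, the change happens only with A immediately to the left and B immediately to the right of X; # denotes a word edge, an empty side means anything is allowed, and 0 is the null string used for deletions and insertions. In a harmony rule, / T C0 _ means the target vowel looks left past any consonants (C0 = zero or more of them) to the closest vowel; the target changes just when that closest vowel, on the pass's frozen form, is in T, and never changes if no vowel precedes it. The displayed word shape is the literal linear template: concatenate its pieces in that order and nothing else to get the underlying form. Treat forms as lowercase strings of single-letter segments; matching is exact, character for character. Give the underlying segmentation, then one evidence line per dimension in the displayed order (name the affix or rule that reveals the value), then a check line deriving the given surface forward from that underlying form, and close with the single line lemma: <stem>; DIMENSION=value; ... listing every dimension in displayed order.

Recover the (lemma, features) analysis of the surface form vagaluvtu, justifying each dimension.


underlying: va-galiv-tu
CLASS=lu - signalled by the affix va-
POLE=ta - signalled by the affix -tu
check: vagalivtu -> vagaluvtu
lemma: galiv; CLASS=lu; POLE=ta


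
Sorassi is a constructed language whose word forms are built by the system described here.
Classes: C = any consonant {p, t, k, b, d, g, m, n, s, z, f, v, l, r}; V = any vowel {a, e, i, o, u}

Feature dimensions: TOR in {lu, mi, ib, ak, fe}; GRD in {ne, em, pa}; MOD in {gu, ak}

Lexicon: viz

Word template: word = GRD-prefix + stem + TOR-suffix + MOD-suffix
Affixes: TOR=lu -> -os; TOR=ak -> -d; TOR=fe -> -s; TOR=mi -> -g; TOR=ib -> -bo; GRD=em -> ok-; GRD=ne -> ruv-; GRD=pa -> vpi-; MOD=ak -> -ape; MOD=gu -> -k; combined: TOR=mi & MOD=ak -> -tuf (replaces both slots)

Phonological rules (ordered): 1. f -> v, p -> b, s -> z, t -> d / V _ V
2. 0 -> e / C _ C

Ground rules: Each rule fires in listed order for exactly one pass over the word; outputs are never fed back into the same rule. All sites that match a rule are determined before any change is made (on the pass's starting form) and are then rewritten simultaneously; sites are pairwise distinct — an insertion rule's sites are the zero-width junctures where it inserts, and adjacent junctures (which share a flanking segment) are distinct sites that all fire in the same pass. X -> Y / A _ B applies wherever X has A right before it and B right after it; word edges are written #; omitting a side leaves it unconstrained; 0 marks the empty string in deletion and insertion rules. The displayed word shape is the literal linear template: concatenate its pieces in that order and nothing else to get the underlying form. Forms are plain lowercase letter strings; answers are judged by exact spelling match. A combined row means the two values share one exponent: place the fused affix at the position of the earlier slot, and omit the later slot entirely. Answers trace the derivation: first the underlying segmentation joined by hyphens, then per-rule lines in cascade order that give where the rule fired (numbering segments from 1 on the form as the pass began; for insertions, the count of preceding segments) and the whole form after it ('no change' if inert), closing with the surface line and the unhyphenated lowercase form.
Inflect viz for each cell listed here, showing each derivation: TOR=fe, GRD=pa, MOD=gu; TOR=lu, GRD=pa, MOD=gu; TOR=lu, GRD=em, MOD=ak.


cell TOR=fe, GRD=pa, MOD=gu:
underlying: vpi-viz-s-k
1. f -> v, p -> b, s -> z, t -> d / V _ V: no change
2. 0 -> e / C _ C: inserts after position(s) 1, 6, 7: vepivizesek
surface: vepivizesek

cell TOR=lu, GRD=pa, MOD=gu:
underlying: vpi-viz-os-k
1. f -> v, p -> b, s -> z, t -> d / V _ V: no change
2. 0 -> e / C _ C: inserts after position(s) 1, 8: vepivizosek
surface: vepivizosek

cell TOR=lu, GRD=em, MOD=ak:
underlying: ok-viz-os-ape
1. f -> v, p -> b, s -> z, t -> d / V _ V: fires at position(s) 7, 9: okvizozabe
2. 0 -> e / C _ C: inserts after position(s) 2: okevizozabe
surface: okevizozabe


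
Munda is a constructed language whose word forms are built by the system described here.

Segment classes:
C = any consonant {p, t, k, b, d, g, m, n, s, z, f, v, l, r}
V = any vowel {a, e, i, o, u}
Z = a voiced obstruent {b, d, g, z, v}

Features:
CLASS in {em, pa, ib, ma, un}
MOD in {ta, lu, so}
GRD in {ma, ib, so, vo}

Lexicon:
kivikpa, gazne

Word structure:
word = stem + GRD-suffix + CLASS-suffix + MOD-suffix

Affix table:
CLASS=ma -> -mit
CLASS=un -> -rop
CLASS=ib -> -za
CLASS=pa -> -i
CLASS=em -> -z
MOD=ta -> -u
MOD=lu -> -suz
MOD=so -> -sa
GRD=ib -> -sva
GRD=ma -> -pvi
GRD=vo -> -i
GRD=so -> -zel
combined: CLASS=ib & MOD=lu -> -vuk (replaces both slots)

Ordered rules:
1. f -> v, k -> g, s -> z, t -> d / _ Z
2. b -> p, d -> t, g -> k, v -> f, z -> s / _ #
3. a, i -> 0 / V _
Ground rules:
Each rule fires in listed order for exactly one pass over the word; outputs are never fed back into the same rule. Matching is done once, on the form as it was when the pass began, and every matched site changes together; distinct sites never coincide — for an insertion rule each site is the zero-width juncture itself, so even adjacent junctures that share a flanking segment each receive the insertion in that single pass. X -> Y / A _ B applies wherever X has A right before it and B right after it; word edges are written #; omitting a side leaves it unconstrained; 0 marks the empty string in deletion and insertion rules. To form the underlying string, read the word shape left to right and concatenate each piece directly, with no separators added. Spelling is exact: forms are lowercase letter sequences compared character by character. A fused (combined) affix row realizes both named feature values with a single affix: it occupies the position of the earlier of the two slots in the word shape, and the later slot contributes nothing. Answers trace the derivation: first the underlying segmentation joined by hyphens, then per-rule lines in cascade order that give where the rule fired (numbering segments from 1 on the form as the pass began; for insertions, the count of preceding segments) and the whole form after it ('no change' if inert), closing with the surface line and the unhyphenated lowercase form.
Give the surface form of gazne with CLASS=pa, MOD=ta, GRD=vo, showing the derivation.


underlying: gazne-i-i-u
1. f -> v, k -> g, s -> z, t -> d / _ Z: no change
2. b -> p, d -> t, g -> k, v -> f, z -> s / _ #: no change
3. a, i -> 0 / V _: fires at position(s) 6, 7: gazneu
surface: gazneu


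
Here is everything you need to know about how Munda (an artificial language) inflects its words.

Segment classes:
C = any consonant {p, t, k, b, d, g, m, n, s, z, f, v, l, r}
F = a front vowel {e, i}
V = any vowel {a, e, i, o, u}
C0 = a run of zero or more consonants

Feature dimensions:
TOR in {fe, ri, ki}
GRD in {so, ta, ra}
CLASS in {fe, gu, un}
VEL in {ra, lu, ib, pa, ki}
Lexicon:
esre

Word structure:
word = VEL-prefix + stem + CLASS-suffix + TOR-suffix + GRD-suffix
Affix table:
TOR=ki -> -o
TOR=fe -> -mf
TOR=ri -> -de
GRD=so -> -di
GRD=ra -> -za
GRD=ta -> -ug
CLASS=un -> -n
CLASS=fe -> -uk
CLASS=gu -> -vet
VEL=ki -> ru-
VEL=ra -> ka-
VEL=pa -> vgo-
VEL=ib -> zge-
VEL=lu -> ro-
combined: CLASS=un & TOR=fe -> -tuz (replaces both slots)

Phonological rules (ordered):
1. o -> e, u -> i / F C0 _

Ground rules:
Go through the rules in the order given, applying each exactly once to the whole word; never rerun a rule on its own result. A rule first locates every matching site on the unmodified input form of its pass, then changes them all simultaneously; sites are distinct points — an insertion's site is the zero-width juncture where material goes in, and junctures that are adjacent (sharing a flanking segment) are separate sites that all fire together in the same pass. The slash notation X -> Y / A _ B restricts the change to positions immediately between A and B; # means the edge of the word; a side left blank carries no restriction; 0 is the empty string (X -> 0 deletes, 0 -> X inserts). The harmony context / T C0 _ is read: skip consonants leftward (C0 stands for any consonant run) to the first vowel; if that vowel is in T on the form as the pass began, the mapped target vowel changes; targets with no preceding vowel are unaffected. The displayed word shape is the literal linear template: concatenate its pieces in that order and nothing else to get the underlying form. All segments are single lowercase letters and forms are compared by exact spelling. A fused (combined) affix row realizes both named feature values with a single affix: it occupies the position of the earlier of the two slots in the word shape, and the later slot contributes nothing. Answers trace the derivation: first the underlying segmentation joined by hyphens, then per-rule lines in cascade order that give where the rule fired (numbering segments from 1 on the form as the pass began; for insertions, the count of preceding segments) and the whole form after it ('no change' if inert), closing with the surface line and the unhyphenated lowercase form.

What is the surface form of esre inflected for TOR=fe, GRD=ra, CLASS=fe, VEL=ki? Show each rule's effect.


underlying: ru-esre-uk-mf-za
1. o -> e, u -> i / F C0 _: fires at position(s) 7: ruesreikmfza
surface: ruesreikmfza


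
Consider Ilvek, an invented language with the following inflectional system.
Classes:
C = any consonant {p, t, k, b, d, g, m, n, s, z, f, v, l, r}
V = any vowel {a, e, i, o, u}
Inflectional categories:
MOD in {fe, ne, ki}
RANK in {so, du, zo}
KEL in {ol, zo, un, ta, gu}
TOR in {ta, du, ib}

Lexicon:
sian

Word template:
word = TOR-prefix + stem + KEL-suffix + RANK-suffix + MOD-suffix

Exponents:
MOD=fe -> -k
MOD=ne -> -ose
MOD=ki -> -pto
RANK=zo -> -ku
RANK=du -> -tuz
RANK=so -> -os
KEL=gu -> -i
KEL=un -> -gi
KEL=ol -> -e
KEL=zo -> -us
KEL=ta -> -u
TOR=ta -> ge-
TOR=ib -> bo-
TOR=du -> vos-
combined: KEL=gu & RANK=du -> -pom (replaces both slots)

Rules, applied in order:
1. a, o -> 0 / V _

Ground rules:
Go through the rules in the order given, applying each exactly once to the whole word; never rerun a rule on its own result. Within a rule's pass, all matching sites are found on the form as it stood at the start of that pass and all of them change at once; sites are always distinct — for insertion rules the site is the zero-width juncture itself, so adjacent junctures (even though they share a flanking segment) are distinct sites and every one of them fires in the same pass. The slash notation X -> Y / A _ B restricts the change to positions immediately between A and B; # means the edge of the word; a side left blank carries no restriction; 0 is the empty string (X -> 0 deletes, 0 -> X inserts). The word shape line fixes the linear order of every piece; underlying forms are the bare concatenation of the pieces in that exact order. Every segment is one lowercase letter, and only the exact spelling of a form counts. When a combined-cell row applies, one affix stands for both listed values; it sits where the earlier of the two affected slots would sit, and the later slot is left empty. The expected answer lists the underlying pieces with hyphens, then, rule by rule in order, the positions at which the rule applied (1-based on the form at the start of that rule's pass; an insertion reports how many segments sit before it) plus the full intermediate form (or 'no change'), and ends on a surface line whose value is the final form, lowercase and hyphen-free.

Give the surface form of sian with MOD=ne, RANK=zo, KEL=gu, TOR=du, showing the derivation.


underlying: vos-sian-i-ku-ose
1. a, o -> 0 / V _: fires at position(s) 6, 11: vossinikuse
surface: vossinikuse


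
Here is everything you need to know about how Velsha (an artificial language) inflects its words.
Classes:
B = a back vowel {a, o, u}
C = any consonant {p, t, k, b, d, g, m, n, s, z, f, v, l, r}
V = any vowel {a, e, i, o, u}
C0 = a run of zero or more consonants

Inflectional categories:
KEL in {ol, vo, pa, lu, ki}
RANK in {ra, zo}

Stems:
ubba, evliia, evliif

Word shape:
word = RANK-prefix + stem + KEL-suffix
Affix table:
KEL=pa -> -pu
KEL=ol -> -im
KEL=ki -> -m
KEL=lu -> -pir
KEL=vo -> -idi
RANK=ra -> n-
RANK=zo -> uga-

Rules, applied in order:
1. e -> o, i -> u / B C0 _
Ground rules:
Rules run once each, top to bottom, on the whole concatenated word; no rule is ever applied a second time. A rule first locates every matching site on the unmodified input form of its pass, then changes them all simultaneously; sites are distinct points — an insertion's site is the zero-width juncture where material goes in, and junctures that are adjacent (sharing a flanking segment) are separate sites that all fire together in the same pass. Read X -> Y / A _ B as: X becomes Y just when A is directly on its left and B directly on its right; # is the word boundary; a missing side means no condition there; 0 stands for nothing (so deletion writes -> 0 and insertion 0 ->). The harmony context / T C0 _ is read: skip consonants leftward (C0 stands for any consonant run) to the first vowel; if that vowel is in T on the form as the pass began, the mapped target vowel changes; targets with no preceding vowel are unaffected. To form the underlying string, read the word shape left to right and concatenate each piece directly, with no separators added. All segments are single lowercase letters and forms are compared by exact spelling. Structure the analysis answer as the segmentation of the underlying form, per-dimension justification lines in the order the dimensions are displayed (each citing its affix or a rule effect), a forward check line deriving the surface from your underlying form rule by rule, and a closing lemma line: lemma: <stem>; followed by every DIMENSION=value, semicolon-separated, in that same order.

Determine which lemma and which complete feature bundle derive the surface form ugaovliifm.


underlying: uga-evliif-m
KEL=ki - signalled by the affix -m
RANK=zo - signalled by the affix uga-
check: ugaevliifm -> ugaovliifm
lemma: evliif; KEL=ki; RANK=zo


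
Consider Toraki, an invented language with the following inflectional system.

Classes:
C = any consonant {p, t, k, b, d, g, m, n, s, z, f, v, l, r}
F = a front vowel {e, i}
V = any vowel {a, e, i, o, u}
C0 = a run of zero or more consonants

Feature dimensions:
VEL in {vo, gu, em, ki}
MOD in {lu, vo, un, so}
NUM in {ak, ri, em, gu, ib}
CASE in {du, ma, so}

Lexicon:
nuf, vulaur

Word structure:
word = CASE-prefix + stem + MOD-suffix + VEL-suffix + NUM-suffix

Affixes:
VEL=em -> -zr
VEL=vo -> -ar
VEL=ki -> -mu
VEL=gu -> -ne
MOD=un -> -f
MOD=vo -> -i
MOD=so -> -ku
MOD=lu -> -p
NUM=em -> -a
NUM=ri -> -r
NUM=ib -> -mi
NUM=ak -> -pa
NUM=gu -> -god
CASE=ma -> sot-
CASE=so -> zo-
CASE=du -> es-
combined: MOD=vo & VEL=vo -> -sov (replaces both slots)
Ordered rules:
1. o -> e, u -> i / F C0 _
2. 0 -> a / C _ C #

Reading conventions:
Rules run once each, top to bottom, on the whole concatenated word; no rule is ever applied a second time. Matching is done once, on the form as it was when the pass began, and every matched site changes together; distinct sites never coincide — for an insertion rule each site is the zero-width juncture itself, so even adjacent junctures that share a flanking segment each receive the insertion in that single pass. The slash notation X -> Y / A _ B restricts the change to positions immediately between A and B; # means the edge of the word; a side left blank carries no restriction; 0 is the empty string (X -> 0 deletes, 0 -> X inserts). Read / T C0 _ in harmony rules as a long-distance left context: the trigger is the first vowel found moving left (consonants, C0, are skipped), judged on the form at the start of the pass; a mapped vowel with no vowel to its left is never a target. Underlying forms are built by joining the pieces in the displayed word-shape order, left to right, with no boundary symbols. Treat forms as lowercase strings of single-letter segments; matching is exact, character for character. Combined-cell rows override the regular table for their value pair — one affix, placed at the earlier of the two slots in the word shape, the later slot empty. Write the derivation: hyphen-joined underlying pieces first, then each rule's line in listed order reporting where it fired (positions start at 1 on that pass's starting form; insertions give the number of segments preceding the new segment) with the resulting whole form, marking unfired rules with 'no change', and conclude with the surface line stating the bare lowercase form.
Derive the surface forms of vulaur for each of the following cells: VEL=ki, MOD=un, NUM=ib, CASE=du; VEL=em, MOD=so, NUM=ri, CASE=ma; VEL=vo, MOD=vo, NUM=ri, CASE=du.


cell VEL=ki, MOD=un, NUM=ib, CASE=du:
underlying: es-vulaur-f-mu-mi
1. o -> e, u -> i / F C0 _: fires at position(s) 4: esvilaurfmumi
2. 0 -> a / C _ C #: no change
surface: esvilaurfmumi

cell VEL=em, MOD=so, NUM=ri, CASE=ma:
underlying: sot-vulaur-ku-zr-r
1. o -> e, u -> i / F C0 _: no change
2. 0 -> a / C _ C #: inserts after position(s) 13: sotvulaurkuzrar
surface: sotvulaurkuzrar

cell VEL=vo, MOD=vo, NUM=ri, CASE=du:
underlying: es-vulaur-sov-r
1. o -> e, u -> i / F C0 _: fires at position(s) 4: esvilaursovr
2. 0 -> a / C _ C #: inserts after position(s) 11: esvilaursovar
surface: esvilaursovar


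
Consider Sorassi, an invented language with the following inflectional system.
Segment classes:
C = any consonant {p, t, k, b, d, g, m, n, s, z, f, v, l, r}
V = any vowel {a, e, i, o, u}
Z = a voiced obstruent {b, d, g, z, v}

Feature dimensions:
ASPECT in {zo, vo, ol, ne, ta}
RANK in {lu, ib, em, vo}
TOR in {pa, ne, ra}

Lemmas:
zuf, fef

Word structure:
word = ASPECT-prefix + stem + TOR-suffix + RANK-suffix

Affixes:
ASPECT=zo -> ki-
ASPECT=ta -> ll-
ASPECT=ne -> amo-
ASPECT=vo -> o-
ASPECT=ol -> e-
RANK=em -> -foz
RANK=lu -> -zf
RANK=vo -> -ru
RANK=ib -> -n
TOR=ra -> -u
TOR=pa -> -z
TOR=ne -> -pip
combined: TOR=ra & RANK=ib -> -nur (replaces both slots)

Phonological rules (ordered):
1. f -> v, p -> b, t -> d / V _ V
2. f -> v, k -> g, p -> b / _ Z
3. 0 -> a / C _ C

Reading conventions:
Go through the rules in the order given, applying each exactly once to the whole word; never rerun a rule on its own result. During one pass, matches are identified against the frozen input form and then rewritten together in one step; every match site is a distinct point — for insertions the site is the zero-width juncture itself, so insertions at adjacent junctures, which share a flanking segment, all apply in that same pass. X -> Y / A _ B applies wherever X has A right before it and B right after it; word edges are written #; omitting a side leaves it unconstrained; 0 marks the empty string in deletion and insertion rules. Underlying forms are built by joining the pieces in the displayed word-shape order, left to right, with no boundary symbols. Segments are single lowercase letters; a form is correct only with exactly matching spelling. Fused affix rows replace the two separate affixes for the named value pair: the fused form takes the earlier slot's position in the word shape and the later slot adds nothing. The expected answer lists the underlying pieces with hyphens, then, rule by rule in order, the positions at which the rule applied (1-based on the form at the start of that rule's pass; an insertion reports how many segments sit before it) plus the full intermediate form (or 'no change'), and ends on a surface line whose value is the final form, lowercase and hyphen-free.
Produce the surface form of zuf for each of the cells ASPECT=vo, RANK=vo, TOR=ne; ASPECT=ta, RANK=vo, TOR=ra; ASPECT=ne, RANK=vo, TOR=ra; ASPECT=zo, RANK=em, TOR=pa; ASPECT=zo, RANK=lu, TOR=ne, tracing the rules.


cell ASPECT=vo, RANK=vo, TOR=ne:
underlying: o-zuf-pip-ru
1. f -> v, p -> b, t -> d / V _ V: no change
2. f -> v, k -> g, p -> b / _ Z: no change
3. 0 -> a / C _ C: inserts after position(s) 4, 7: ozufapiparu
surface: ozufapiparu

cell ASPECT=ta, RANK=vo, TOR=ra:
underlying: ll-zuf-u-ru
1. f -> v, p -> b, t -> d / V _ V: fires at position(s) 5: llzuvuru
2. f -> v, k -> g, p -> b / _ Z: no change
3. 0 -> a / C _ C: inserts after position(s) 1, 2: lalazuvuru
surface: lalazuvuru

cell ASPECT=ne, RANK=vo, TOR=ra:
underlying: amo-zuf-u-ru
1. f -> v, p -> b, t -> d / V _ V: fires at position(s) 6: amozuvuru
2. f -> v, k -> g, p -> b / _ Z: no change
3. 0 -> a / C _ C: no change
surface: amozuvuru

cell ASPECT=zo, RANK=em, TOR=pa:
underlying: ki-zuf-z-foz
1. f -> v, p -> b, t -> d / V _ V: no change
2. f -> v, k -> g, p -> b / _ Z: fires at position(s) 5: kizuvzfoz
3. 0 -> a / C _ C: inserts after position(s) 5, 6: kizuvazafoz
surface: kizuvazafoz

cell ASPECT=zo, RANK=lu, TOR=ne:
underlying: ki-zuf-pip-zf
1. f -> v, p -> b, t -> d / V _ V: no change
2. f -> v, k -> g, p -> b / _ Z: fires at position(s) 8: kizufpibzf
3. 0 -> a / C _ C: inserts after position(s) 5, 8, 9: kizufapibazaf
surface: kizufapibazaf


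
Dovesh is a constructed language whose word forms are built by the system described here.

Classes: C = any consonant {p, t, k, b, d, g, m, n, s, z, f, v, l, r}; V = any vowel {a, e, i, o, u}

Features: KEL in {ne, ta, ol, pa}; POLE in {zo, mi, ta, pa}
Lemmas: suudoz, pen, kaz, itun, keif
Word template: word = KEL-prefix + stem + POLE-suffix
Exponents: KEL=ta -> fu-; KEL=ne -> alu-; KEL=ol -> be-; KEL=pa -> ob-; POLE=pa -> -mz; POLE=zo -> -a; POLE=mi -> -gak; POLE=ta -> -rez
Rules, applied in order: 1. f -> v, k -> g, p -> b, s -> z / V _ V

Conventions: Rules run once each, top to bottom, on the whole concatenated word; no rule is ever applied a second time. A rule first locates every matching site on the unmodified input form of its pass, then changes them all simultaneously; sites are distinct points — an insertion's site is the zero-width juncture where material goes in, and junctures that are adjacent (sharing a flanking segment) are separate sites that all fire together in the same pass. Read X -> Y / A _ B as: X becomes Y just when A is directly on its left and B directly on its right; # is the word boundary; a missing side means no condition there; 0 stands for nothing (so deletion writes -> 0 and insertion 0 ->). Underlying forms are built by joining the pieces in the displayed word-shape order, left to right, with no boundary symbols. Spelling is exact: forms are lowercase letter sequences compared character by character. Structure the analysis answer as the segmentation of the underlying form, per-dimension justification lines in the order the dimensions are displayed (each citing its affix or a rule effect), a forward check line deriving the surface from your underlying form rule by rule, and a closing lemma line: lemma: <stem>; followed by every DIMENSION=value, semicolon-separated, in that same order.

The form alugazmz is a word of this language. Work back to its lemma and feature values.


underlying: alu-kaz-mz
KEL=ne - signalled by the affix alu-
POLE=pa - signalled by the affix -mz
check: alukazmz -> alugazmz
lemma: kaz; KEL=ne; POLE=pa


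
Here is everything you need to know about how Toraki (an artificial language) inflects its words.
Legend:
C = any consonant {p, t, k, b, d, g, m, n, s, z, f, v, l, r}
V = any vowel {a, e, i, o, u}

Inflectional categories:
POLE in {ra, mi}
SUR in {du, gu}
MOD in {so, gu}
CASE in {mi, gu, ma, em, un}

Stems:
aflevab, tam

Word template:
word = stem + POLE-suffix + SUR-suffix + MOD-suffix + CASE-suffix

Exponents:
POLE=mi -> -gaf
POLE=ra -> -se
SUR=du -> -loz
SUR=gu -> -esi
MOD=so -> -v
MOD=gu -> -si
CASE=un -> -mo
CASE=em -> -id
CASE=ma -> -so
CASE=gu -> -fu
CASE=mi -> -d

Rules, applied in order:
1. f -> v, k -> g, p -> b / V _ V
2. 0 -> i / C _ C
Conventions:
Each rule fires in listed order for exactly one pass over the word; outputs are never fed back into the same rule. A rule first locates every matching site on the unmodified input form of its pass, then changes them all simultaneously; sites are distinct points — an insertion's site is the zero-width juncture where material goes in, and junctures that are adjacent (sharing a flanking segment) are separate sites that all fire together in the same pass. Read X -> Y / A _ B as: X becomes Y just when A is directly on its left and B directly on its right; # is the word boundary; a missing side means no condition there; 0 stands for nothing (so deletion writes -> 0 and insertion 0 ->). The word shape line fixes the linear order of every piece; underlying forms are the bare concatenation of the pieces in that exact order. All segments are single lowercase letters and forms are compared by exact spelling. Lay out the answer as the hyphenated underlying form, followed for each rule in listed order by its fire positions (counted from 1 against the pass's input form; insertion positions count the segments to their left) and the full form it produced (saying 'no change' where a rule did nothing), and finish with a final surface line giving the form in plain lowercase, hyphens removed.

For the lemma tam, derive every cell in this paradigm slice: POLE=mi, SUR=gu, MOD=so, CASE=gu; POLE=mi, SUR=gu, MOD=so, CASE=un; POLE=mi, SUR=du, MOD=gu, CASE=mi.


cell POLE=mi, SUR=gu, MOD=so, CASE=gu:
underlying: tam-gaf-esi-v-fu
1. f -> v, k -> g, p -> b / V _ V: fires at position(s) 6: tamgavesivfu
2. 0 -> i / C _ C: inserts after position(s) 3, 10: tamigavesivifu
surface: tamigavesivifu

cell POLE=mi, SUR=gu, MOD=so, CASE=un:
underlying: tam-gaf-esi-v-mo
1. f -> v, k -> g, p -> b / V _ V: fires at position(s) 6: tamgavesivmo
2. 0 -> i / C _ C: inserts after position(s) 3, 10: tamigavesivimo
surface: tamigavesivimo

cell POLE=mi, SUR=du, MOD=gu, CASE=mi:
underlying: tam-gaf-loz-si-d
1. f -> v, k -> g, p -> b / V _ V: no change
2. 0 -> i / C _ C: inserts after position(s) 3, 6, 9: tamigafilozisid
surface: tamigafilozisid


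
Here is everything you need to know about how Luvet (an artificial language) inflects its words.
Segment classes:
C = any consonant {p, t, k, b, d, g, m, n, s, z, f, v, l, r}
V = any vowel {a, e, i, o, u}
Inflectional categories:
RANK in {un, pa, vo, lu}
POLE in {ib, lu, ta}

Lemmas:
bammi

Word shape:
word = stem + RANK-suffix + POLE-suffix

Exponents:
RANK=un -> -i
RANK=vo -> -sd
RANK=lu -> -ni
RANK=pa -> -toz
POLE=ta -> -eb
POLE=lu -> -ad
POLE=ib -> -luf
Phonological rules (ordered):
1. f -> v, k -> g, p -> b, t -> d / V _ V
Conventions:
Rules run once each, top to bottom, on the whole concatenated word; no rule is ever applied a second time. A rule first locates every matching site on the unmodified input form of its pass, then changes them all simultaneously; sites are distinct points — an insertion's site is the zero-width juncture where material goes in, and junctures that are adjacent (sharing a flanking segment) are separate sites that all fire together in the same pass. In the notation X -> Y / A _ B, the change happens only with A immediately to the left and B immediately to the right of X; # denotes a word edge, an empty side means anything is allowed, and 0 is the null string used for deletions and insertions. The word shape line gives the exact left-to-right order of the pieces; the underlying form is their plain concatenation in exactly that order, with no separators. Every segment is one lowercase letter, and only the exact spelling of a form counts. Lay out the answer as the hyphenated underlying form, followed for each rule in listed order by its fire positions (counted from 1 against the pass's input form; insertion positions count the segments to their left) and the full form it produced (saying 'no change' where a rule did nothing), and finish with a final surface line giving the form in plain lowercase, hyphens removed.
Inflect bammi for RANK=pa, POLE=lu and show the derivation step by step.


underlying: bammi-toz-ad
1. f -> v, k -> g, p -> b, t -> d / V _ V: fires at position(s) 6: bammidozad
surface: bammidozad


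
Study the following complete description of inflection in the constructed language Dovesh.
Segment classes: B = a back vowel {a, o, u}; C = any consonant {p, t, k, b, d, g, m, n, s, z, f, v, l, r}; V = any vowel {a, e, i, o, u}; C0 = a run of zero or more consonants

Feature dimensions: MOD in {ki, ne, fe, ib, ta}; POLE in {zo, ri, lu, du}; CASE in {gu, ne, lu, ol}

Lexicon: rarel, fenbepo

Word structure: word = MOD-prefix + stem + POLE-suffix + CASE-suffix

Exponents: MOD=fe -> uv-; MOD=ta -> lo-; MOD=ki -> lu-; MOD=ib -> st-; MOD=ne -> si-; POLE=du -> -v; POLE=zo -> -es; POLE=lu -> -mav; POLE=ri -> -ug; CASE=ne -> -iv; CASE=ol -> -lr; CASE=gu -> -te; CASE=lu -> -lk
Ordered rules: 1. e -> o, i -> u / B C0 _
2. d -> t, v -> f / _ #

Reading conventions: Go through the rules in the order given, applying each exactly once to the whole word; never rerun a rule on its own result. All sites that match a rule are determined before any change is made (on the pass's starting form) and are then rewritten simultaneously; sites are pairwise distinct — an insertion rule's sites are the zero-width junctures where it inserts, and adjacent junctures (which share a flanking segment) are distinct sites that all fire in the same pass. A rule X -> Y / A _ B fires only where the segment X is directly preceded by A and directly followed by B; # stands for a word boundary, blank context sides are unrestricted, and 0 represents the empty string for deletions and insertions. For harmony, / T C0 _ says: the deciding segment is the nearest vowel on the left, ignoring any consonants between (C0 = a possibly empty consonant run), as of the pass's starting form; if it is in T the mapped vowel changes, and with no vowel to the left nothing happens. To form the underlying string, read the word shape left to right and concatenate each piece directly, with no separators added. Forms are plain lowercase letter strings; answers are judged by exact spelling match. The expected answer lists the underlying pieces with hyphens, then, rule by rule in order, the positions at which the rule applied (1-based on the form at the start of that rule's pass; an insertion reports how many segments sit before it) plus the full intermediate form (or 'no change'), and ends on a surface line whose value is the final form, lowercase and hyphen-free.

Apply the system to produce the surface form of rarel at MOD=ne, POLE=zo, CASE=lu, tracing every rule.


underlying: si-rarel-es-lk
1. e -> o, i -> u / B C0 _: fires at position(s) 6: siraroleslk
2. d -> t, v -> f / _ #: no change
surface: siraroleslk
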